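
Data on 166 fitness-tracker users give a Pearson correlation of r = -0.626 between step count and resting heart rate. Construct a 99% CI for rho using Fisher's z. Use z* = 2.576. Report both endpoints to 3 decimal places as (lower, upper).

Fisher z: z_r = atanh(r) = ½·ln((1+(-0.626))/(1−(-0.626))) = -0.734811
SE(z) = 1/√(n−3) = 1/√163 = 0.078326
99% ⇒ z* = 2.576; margin = 2.576·0.078326 = 0.201768
CI on z-scale: (-0.936579, -0.533043)
Back-transform: tanh(-0.936579) = -0.733647, tanh(-0.533043) = -0.487704

(-0.734, -0.488)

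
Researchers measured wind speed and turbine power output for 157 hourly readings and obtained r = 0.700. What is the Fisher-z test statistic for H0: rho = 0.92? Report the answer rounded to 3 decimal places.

z_r = atanh(0.700) = 0.867301,  z_0 = atanh(0.92) = 1.589027
SE = 1/√(n−3) = 1/√154 = 0.080582
z = (z_r − z_0)/SE = (0.867301 − 1.589027) / 0.080582 = -0.721726 / 0.080582 = -8.956

-8.956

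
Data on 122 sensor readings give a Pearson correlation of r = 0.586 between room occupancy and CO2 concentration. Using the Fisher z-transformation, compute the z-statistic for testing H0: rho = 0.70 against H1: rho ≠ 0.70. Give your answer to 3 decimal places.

Fisher z: atanh(0.586) = 0.671552, atanh(0.70) = 0.867301
z = (z_r − z_0)·√(n−3) = (0.671552 − 0.867301)·√119 = -0.195749 · 10.908712 = -2.135

-2.135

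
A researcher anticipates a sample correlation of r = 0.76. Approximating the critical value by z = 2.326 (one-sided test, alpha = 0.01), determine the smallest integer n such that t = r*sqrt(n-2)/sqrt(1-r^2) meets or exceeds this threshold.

6

r√(n−2)/√(1−r²) ≥ 2.326  ⇔  n−2 ≥ (2.326)²·(1−r²)/r²
(1−r²)/r² = (1−0.5776)/0.5776 = 0.7313
n ≥ 2 + 5.410276·0.7313 = 2 + 3.9565 = 5.9565
⌈5.9565⌉ = 6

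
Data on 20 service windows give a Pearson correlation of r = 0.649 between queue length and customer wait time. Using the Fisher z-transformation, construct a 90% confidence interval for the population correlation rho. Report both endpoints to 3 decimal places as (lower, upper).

(0.358, 0.825)

z_r = atanh(0.649) = 0.773569;  SE = 1/√(n−3) = 1/√17 = 0.242536
z-limits: 0.773569 ± 1.645·0.242536 = 0.773569 ± 0.398972 = [0.374597, 1.172541]
ρ-limits: (tanh 0.374597, tanh 1.172541) = (0.358, 0.825)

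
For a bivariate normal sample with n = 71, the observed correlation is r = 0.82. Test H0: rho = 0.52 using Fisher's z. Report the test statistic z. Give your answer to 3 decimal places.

4.787

Fisher z: atanh(0.82) = 1.156817, atanh(0.52) = 0.576340
z = (z_r − z_0)·√(n−3) = (1.156817 − 0.576340)·√68 = 0.580477 · 8.246211 = 4.787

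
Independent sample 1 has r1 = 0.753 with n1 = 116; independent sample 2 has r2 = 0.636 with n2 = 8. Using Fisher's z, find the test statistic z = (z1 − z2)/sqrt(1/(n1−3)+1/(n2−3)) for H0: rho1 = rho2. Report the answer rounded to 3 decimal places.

0.500

Fisher z-transforms: z1 = atanh(0.753) = 0.979848, z2 = atanh(0.636) = 0.751428; difference d = 0.228420
Var(d) = 1/113 + 1/5 = 0.0088496 + 0.2000000 = 0.2088496
z = d/√Var(d) = 0.228420 / √0.2088496 = 0.228420 / 0.457001 = 0.500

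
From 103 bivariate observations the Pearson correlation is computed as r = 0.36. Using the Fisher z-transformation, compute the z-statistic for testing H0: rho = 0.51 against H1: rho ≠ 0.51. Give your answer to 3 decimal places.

Fisher z: atanh(0.36) = 0.376886, atanh(0.51) = 0.562730
z = (z_r − z_0)·√(n−3) = (0.376886 − 0.562730)·√100 = -0.185844 · 10.000000 = -1.858

-1.858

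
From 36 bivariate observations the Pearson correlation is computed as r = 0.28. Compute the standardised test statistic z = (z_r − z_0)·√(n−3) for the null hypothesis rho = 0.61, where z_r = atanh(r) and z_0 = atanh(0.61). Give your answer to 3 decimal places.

-2.420

Fisher z: atanh(0.28) = 0.287682, atanh(0.61) = 0.708921
z = (z_r − z_0)·√(n−3) = (0.287682 − 0.708921)·√33 = -0.421239 · 5.744563 = -2.420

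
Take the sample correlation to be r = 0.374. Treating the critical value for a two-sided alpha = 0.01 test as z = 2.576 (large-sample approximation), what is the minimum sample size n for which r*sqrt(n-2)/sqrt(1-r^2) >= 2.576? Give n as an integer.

r√(n−2)/√(1−r²) ≥ 2.576  ⇔  n−2 ≥ (2.576)²·(1−r²)/r²
(1−r²)/r² = (1−0.139876)/0.139876 = 6.1492
n ≥ 2 + 6.635776·6.1492 = 2 + 40.8047 = 42.8047
⌈42.8047⌉ = 43

43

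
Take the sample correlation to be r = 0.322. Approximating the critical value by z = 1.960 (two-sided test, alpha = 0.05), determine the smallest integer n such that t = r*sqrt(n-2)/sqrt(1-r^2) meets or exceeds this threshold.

r√(n−2)/√(1−r²) ≥ 1.960  ⇔  n−2 ≥ (1.960)²·(1−r²)/r²
(1−r²)/r² = (1−0.103684)/0.103684 = 8.6447
n ≥ 2 + 3.8416·8.6447 = 2 + 33.2095 = 35.2095
⌈35.2095⌉ = 36

36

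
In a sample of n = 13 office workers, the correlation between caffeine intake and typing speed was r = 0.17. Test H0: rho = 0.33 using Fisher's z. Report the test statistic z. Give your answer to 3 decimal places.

-0.541

z_r = atanh(0.17) = 0.171667,  z_0 = atanh(0.33) = 0.342828
SE = 1/√(n−3) = 1/√10 = 0.316228
z = (z_r − z_0)/SE = (0.171667 − 0.342828) / 0.316228 = -0.171161 / 0.316228 = -0.541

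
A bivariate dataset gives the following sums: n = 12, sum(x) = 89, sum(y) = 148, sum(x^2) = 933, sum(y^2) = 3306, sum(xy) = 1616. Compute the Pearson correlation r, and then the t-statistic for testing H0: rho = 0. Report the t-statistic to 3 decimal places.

4.454

S_xy = nΣxy − ΣxΣy = 12·1616 − 89·148 = 19392 − 13172 = 6220
S_xx = nΣx² − (Σx)² = 12·933 − 89² = 11196 − 7921 = 3275
S_yy = nΣy² − (Σy)² = 12·3306 − 148² = 39672 − 21904 = 17768
r = S_xy / √(S_xx·S_yy) = 6220 / √(3275·17768) = 6220 / √58190200 = 6220 / 7628.2501 = 0.8154
t = r·√(n−2)/√(1−r²) = 0.8154·√10 / √(1−0.664877) = 2.578521 / 0.578898 = 4.454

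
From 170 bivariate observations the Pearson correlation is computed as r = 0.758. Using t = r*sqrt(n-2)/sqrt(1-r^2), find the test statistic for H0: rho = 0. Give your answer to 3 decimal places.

15.063

t = r·√(n−2) / √(1−r²) with r = 0.758, n = 170
  = 0.758·√168 / √(1 − 0.574564)
  = 0.758·12.961481 / 0.652255
  = 9.824803 / 0.652255 = 15.063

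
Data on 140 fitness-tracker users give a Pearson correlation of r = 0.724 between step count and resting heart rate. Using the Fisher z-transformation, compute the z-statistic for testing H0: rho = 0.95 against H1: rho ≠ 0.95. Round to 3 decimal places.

Fisher z: atanh(0.724) = 0.916001, atanh(0.95) = 1.831781
z = (z_r − z_0)·√(n−3) = (0.916001 − 1.831781)·√137 = -0.915780 · 11.704700 = -10.719

-10.719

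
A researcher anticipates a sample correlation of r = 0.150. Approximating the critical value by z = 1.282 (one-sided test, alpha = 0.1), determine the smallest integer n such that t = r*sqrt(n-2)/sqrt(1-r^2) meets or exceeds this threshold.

r√(n−2)/√(1−r²) ≥ 1.282  ⇔  n−2 ≥ (1.282)²·(1−r²)/r²
(1−r²)/r² = (1−0.022500)/0.022500 = 43.4444
n ≥ 2 + 1.643524·43.4444 = 2 + 71.4019 = 73.4019
⌈73.4019⌉ = 74

74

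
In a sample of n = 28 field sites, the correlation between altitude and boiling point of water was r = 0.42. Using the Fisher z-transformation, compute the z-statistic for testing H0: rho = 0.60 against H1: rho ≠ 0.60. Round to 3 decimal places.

-1.227

z_r = atanh(0.42) = 0.447692,  z_0 = atanh(0.60) = 0.693147
SE = 1/√(n−3) = 1/√25 = 0.200000
z = (z_r − z_0)/SE = (0.447692 − 0.693147) / 0.200000 = -0.245455 / 0.200000 = -1.227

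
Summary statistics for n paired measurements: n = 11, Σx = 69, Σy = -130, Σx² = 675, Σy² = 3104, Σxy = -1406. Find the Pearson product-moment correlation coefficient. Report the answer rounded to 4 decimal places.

-0.9584

S_xy = nΣxy − ΣxΣy = 11·(-1406) − 69·(-130) = -15466 − (-8970) = -6496
S_xx = nΣx² − (Σx)² = 11·675 − 69² = 7425 − 4761 = 2664
S_yy = nΣy² − (Σy)² = 11·3104 − (-130)² = 34144 − 16900 = 17244
r = S_xy / √(S_xx·S_yy) = -6496 / √(2664·17244) = -6496 / √45938016 = -6496 / 6777.7589 = -0.9584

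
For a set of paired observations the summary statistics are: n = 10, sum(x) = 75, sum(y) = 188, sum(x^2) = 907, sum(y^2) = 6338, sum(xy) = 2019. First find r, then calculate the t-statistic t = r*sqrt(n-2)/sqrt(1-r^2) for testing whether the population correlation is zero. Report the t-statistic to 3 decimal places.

2.233

S_xy = nΣxy − ΣxΣy = 10·2019 − 75·188 = 20190 − 14100 = 6090
S_xx = nΣx² − (Σx)² = 10·907 − 75² = 9070 − 5625 = 3445
S_yy = nΣy² − (Σy)² = 10·6338 − 188² = 63380 − 35344 = 28036
r = S_xy / √(S_xx·S_yy) = 6090 / √(3445·28036) = 6090 / √96584020 = 6090 / 9827.7169 = 0.6197
t = r·√(n−2)/√(1−r²) = 0.6197·√8 / √(1−0.384028) = 1.752776 / 0.784839 = 2.233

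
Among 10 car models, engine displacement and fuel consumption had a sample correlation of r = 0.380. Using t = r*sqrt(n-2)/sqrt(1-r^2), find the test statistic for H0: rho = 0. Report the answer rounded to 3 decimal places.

1 − r² = 1 − 0.144400 = 0.855600;  √(1−r²) = 0.924986
√(n−2) = √8 = 2.828427
t = r·√(n−2)/√(1−r²) = 0.380 · 2.828427 / 0.924986 = 1.162

1.162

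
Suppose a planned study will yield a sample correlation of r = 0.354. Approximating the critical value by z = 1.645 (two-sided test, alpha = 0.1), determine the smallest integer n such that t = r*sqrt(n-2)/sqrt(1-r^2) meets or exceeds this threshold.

Need r·√(n−2)/√(1−r²) ≥ 1.645
√(n−2) ≥ 1.645·√(1−0.125316) / 0.354 = 1.645·0.935245 / 0.354 = 4.3460
n−2 ≥ 18.8877  ⇒  n ≥ 20.8877
Smallest integer n = 21

21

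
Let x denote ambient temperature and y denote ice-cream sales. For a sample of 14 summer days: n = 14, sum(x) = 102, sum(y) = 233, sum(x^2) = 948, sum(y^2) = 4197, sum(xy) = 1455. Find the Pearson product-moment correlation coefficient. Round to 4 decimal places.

-0.9486

S_xy = nΣxy − ΣxΣy = 14·1455 − 102·233 = 20370 − 23766 = -3396
S_xx = nΣx² − (Σx)² = 14·948 − 102² = 13272 − 10404 = 2868
S_yy = nΣy² − (Σy)² = 14·4197 − 233² = 58758 − 54289 = 4469
r = S_xy / √(S_xx·S_yy) = -3396 / √(2868·4469) = -3396 / √12817092 = -3396 / 3580.0966 = -0.9486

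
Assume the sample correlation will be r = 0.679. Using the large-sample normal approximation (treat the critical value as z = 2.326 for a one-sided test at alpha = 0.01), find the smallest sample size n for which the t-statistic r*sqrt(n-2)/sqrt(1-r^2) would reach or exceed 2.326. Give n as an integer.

r√(n−2)/√(1−r²) ≥ 2.326  ⇔  n−2 ≥ (2.326)²·(1−r²)/r²
(1−r²)/r² = (1−0.461041)/0.461041 = 1.1690
n ≥ 2 + 5.410276·1.1690 = 2 + 6.3246 = 8.3246
⌈8.3246⌉ = 9

9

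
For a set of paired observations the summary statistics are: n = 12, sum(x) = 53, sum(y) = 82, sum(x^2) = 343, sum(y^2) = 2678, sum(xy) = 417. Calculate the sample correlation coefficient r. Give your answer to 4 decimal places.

0.1142

Numerator: nΣxy − (Σx)(Σy) = 12·417 − (53)(82) = 658
Denominator: √[(nΣx²−(Σx)²)(nΣy²−(Σy)²)]
  nΣx²−(Σx)² = 12·343 − 2809 = 1307;  nΣy²−(Σy)² = 12·2678 − 6724 = 25412
  √(1307·25412) = √33213484 = 5763.1141
r = 658 / 5763.1141 = 0.1142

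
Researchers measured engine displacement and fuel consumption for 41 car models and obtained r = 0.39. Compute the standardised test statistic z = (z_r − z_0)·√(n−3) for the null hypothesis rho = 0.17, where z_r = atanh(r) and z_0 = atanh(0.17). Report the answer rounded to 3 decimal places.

Fisher z: atanh(0.39) = 0.411800, atanh(0.17) = 0.171667
z = (z_r − z_0)·√(n−3) = (0.411800 − 0.171667)·√38 = 0.240133 · 6.164414 = 1.480

1.480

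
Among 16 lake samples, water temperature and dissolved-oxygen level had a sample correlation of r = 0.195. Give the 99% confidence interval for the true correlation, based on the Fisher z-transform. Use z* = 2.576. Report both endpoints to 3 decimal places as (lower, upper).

Fisher z: z_r = atanh(r) = ½·ln((1+0.195)/(1−0.195)) = 0.197530
SE(z) = 1/√(n−3) = 1/√13 = 0.277350
99% ⇒ z* = 2.576; margin = 2.576·0.277350 = 0.714454
CI on z-scale: (-0.516924, 0.911984)
Back-transform: tanh(-0.516924) = -0.475322, tanh(0.911984) = 0.722083

(-0.475, 0.722)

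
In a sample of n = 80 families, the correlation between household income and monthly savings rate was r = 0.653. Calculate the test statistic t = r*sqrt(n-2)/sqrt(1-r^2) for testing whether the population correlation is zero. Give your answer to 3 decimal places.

t = r·√(n−2) / √(1−r²) with r = 0.653, n = 80
  = 0.653·√78 / √(1 − 0.426409)
  = 0.653·8.831761 / 0.757358
  = 5.767140 / 0.757358 = 7.615

7.615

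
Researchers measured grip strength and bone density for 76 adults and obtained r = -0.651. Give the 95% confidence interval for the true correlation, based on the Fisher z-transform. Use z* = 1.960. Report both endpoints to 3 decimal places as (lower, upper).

Fisher z: z_r = atanh(r) = ½·ln((1+(-0.651))/(1−(-0.651))) = -0.777032
SE(z) = 1/√(n−3) = 1/√73 = 0.117041
95% ⇒ z* = 1.960; margin = 1.960·0.117041 = 0.229400
CI on z-scale: (-1.006432, -0.547632)
Back-transform: tanh(-1.006432) = -0.764282, tanh(-0.547632) = -0.498743

(-0.764, -0.499)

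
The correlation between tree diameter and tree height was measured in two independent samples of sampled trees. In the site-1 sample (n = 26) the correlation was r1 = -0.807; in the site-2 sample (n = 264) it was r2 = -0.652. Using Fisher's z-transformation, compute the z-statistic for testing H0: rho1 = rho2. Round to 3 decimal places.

-1.561

Fisher z-transforms: z1 = atanh(-0.807) = -1.118367, z2 = atanh(-0.652) = -0.778770; difference d = -0.339597
Var(d) = 1/23 + 1/261 = 0.0434783 + 0.0038314 = 0.0473097
z = d/√Var(d) = -0.339597 / √0.0473097 = -0.339597 / 0.217508 = -1.561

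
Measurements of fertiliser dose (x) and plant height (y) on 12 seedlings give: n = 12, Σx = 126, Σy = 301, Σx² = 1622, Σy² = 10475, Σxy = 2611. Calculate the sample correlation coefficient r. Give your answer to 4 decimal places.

-0.5876

Numerator: nΣxy − (Σx)(Σy) = 12·2611 − (126)(301) = -6594
Denominator: √[(nΣx²−(Σx)²)(nΣy²−(Σy)²)]
  nΣx²−(Σx)² = 12·1622 − 15876 = 3588;  nΣy²−(Σy)² = 12·10475 − 90601 = 35099
  √(3588·35099) = √125935212 = 11222.0859
r = -6594 / 11222.0859 = -0.5876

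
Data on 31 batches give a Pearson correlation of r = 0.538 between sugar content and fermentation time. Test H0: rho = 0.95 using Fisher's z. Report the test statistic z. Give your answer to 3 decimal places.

Fisher z: atanh(0.538) = 0.601337, atanh(0.95) = 1.831781
z = (z_r − z_0)·√(n−3) = (0.601337 − 1.831781)·√28 = -1.230444 · 5.291503 = -6.511

-6.511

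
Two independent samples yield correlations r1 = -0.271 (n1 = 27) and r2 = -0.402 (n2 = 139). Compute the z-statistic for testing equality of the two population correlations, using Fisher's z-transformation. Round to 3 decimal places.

0.669

z1 = atanh(-0.271) = -0.277943,  z2 = atanh(-0.402) = -0.426032
SE = √(1/(n1−3) + 1/(n2−3)) = √(1/24 + 1/136) = √(0.0416667 + 0.0073529) = √0.0490196 = 0.221404
z = (z1 − z2)/SE = (-0.277943 − (-0.426032)) / 0.221404 = 0.148089 / 0.221404 = 0.669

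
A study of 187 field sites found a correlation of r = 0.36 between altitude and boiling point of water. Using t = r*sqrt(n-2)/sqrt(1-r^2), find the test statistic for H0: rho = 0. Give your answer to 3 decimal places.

5.248

t = r·√(n−2) / √(1−r²) with r = 0.36, n = 187
  = 0.36·√185 / √(1 − 0.1296)
  = 0.36·13.601471 / 0.932952
  = 4.896530 / 0.932952 = 5.248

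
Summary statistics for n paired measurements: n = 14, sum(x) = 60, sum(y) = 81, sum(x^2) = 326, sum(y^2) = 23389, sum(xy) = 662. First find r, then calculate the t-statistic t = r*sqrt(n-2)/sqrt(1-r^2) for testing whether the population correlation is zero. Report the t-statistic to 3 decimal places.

0.897

S_xy = nΣxy − ΣxΣy = 14·662 − 60·81 = 9268 − 4860 = 4408
S_xx = nΣx² − (Σx)² = 14·326 − 60² = 4564 − 3600 = 964
S_yy = nΣy² − (Σy)² = 14·23389 − 81² = 327446 − 6561 = 320885
r = S_xy / √(S_xx·S_yy) = 4408 / √(964·320885) = 4408 / √309333140 = 4408 / 17587.8691 = 0.2506
t = r·√(n−2)/√(1−r²) = 0.2506·√12 / √(1−0.062800) = 0.868104 / 0.968091 = 0.897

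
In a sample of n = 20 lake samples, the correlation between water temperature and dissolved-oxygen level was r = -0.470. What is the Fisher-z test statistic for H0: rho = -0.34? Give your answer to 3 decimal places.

Fisher z: atanh(-0.470) = -0.510070, atanh(-0.34) = -0.354093
z = (z_r − z_0)·√(n−3) = (-0.510070 − (-0.354093))·√17 = -0.155977 · 4.123106 = -0.643

-0.643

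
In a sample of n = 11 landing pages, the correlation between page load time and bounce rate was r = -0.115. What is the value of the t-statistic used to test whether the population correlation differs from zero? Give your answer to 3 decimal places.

1 − r² = 1 − 0.013225 = 0.986775;  √(1−r²) = 0.993365
√(n−2) = √9 = 3.000000
t = r·√(n−2)/√(1−r²) = -0.115 · 3.000000 / 0.993365 = -0.347

-0.347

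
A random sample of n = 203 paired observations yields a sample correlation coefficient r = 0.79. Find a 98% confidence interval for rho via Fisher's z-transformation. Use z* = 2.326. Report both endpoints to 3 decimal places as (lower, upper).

(0.720, 0.844)

z_r = atanh(0.79) = 1.071432;  SE = 1/√(n−3) = 1/√200 = 0.070711
z-limits: 1.071432 ± 2.326·0.070711 = 1.071432 ± 0.164474 = [0.906958, 1.235906]
ρ-limits: (tanh 0.906958, tanh 1.235906) = (0.720, 0.844)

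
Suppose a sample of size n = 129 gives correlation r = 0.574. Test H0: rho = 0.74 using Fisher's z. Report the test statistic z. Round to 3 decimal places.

Fisher z: atanh(0.574) = 0.653468, atanh(0.74) = 0.950479
z = (z_r − z_0)·√(n−3) = (0.653468 − 0.950479)·√126 = -0.297011 · 11.224972 = -3.334

-3.334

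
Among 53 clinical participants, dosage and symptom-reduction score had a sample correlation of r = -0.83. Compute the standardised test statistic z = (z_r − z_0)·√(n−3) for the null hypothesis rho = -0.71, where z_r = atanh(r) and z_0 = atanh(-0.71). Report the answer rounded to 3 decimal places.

-2.128

z_r = atanh(-0.83) = -1.188136,  z_0 = atanh(-0.71) = -0.887184
SE = 1/√(n−3) = 1/√50 = 0.141421
z = (z_r − z_0)/SE = (-1.188136 − (-0.887184)) / 0.141421 = -0.300952 / 0.141421 = -2.128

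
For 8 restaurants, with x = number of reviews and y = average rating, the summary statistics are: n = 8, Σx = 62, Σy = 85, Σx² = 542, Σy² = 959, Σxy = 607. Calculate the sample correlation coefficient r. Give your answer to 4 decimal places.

Numerator: nΣxy − (Σx)(Σy) = 8·607 − (62)(85) = -414
Denominator: √[(nΣx²−(Σx)²)(nΣy²−(Σy)²)]
  nΣx²−(Σx)² = 8·542 − 3844 = 492;  nΣy²−(Σy)² = 8·959 − 7225 = 447
  √(492·447) = √219924 = 468.9606
r = -414 / 468.9606 = -0.8828

-0.8828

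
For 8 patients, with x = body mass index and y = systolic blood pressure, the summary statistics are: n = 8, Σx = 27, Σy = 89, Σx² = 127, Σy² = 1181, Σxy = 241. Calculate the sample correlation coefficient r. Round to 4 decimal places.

-0.7175

Numerator: nΣxy − (Σx)(Σy) = 8·241 − (27)(89) = -475
Denominator: √[(nΣx²−(Σx)²)(nΣy²−(Σy)²)]
  nΣx²−(Σx)² = 8·127 − 729 = 287;  nΣy²−(Σy)² = 8·1181 − 7921 = 1527
  √(287·1527) = √438249 = 662.0038
r = -475 / 662.0038 = -0.7175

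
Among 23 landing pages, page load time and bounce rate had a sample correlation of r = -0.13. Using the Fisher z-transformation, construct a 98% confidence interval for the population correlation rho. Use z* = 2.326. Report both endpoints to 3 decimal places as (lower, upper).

(-0.572, 0.371)

z_r = atanh(-0.13) = -0.130740;  SE = 1/√(n−3) = 1/√20 = 0.223607
z-limits: -0.130740 ± 2.326·0.223607 = -0.130740 ± 0.520110 = [-0.650850, 0.389370]
ρ-limits: (tanh -0.650850, tanh 0.389370) = (-0.572, 0.371)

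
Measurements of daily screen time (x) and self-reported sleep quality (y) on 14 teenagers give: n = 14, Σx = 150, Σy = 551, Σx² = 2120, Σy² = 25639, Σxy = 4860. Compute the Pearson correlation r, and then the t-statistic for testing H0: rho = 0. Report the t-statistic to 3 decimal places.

S_xy = nΣxy − ΣxΣy = 14·4860 − 150·551 = 68040 − 82650 = -14610
S_xx = nΣx² − (Σx)² = 14·2120 − 150² = 29680 − 22500 = 7180
S_yy = nΣy² − (Σy)² = 14·25639 − 551² = 358946 − 303601 = 55345
r = S_xy / √(S_xx·S_yy) = -14610 / √(7180·55345) = -14610 / √397377100 = -14610 / 19934.3197 = -0.7329
t = r·√(n−2)/√(1−r²) = -0.7329·√12 / √(1−0.537142) = -2.538840 / 0.680337 = -3.732

-3.732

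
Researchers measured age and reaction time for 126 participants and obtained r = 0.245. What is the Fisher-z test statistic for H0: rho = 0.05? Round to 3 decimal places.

z_r = atanh(0.245) = 0.250087,  z_0 = atanh(0.05) = 0.050042
SE = 1/√(n−3) = 1/√123 = 0.090167
z = (z_r − z_0)/SE = (0.250087 − 0.050042) / 0.090167 = 0.200045 / 0.090167 = 2.219

2.219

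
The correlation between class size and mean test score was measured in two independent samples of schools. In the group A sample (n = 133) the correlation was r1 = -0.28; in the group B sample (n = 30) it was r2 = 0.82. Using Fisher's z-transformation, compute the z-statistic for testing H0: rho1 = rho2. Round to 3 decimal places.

-6.830

Fisher z-transforms: z1 = atanh(-0.28) = -0.287682, z2 = atanh(0.82) = 1.156817; difference d = -1.444499
Var(d) = 1/130 + 1/27 = 0.0076923 + 0.0370370 = 0.0447293
z = d/√Var(d) = -1.444499 / √0.0447293 = -1.444499 / 0.211493 = -6.830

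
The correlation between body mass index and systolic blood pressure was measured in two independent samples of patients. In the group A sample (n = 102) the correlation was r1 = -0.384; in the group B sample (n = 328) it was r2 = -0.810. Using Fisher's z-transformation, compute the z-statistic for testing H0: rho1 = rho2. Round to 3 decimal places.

Fisher z-transforms: z1 = atanh(-0.384) = -0.404743, z2 = atanh(-0.810) = -1.127029; difference d = 0.722286
Var(d) = 1/99 + 1/325 = 0.0101010 + 0.0030769 = 0.0131779
z = d/√Var(d) = 0.722286 / √0.0131779 = 0.722286 / 0.114795 = 6.292

6.292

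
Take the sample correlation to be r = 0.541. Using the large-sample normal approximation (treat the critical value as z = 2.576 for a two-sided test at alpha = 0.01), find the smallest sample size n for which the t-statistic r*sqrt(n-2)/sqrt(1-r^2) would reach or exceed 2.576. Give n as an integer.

Need r·√(n−2)/√(1−r²) ≥ 2.576
√(n−2) ≥ 2.576·√(1−0.292681) / 0.541 = 2.576·0.841023 / 0.541 = 4.0046
n−2 ≥ 16.0368  ⇒  n ≥ 18.0368
Smallest integer n = 19

19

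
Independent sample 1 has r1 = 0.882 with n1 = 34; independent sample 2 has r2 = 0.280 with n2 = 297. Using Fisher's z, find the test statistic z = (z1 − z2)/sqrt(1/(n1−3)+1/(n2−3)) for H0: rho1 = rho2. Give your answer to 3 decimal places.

Fisher z-transforms: z1 = atanh(0.882) = 1.384703, z2 = atanh(0.280) = 0.287682; difference d = 1.097021
Var(d) = 1/31 + 1/294 = 0.0322581 + 0.0034014 = 0.0356595
z = d/√Var(d) = 1.097021 / √0.0356595 = 1.097021 / 0.188837 = 5.809

5.809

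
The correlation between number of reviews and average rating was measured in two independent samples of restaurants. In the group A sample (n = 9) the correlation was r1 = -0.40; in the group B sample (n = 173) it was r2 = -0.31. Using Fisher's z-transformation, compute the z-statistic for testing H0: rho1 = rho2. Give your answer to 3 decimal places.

-0.248

Fisher z-transforms: z1 = atanh(-0.40) = -0.423649, z2 = atanh(-0.31) = -0.320545; difference d = -0.103104
Var(d) = 1/6 + 1/170 = 0.1666667 + 0.0058824 = 0.1725491
z = d/√Var(d) = -0.103104 / √0.1725491 = -0.103104 / 0.415390 = -0.248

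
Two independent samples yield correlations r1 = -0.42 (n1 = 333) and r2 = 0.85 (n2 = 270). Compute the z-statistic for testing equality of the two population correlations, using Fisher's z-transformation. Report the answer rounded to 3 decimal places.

Fisher z-transforms: z1 = atanh(-0.42) = -0.447692, z2 = atanh(0.85) = 1.256153; difference d = -1.703845
Var(d) = 1/330 + 1/267 = 0.0030303 + 0.0037453 = 0.0067756
z = d/√Var(d) = -1.703845 / √0.0067756 = -1.703845 / 0.082314 = -20.699

-20.699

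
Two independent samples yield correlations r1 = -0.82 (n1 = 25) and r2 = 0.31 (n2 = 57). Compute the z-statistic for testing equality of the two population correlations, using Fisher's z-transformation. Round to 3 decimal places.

-5.841

Fisher z-transforms: z1 = atanh(-0.82) = -1.156817, z2 = atanh(0.31) = 0.320545; difference d = -1.477362
Var(d) = 1/22 + 1/54 = 0.0454545 + 0.0185185 = 0.0639730
z = d/√Var(d) = -1.477362 / √0.0639730 = -1.477362 / 0.252929 = -5.841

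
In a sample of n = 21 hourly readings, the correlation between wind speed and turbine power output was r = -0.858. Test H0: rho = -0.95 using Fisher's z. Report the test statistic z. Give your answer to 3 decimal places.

z_r = atanh(-0.858) = -1.285714,  z_0 = atanh(-0.95) = -1.831781
SE = 1/√(n−3) = 1/√18 = 0.235702
z = (z_r − z_0)/SE = (-1.285714 − (-1.831781)) / 0.235702 = 0.546067 / 0.235702 = 2.317

2.317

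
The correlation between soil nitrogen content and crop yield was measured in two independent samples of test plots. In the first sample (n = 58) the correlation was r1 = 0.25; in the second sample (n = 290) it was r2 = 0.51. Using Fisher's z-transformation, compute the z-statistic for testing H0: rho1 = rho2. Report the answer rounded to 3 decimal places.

Fisher z-transforms: z1 = atanh(0.25) = 0.255413, z2 = atanh(0.51) = 0.562730; difference d = -0.307317
Var(d) = 1/55 + 1/287 = 0.0181818 + 0.0034843 = 0.0216661
z = d/√Var(d) = -0.307317 / √0.0216661 = -0.307317 / 0.147194 = -2.088

-2.088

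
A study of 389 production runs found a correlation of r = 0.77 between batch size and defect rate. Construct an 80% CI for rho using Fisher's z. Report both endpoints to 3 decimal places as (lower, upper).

z_r = atanh(0.77) = 1.020328;  SE = 1/√(n−3) = 1/√386 = 0.050899
z-limits: 1.020328 ± 1.282·0.050899 = 1.020328 ± 0.065253 = [0.955075, 1.085581]
ρ-limits: (tanh 0.955075, tanh 1.085581) = (0.742, 0.795)

(0.742, 0.795)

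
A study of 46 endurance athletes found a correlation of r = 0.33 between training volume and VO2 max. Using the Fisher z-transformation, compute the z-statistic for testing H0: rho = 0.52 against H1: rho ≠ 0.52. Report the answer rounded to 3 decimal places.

Fisher z: atanh(0.33) = 0.342828, atanh(0.52) = 0.576340
z = (z_r − z_0)·√(n−3) = (0.342828 − 0.576340)·√43 = -0.233512 · 6.557439 = -1.531

-1.531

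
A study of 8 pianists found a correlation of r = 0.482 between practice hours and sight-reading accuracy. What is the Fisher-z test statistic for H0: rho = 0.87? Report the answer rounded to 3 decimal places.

Fisher z: atanh(0.482) = 0.525586, atanh(0.87) = 1.333080
z = (z_r − z_0)·√(n−3) = (0.525586 − 1.333080)·√5 = -0.807494 · 2.236068 = -1.806

-1.806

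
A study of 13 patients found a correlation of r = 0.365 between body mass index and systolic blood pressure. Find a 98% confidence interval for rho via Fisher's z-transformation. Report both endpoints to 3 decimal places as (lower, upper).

(-0.339, 0.807)

z_r = atanh(0.365) = 0.382642;  SE = 1/√(n−3) = 1/√10 = 0.316228
z-limits: 0.382642 ± 2.326·0.316228 = 0.382642 ± 0.735546 = [-0.352904, 1.118188]
ρ-limits: (tanh -0.352904, tanh 1.118188) = (-0.339, 0.807)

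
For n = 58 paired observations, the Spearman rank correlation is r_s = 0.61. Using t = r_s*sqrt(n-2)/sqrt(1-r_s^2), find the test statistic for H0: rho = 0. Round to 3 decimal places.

5.761

1 − r_s² = 1 − 0.3721 = 0.6279;  √(1−r_s²) = 0.792401
√(n−2) = √56 = 7.483315
t = r_s·√(n−2)/√(1−r_s²) = 0.61 · 7.483315 / 0.792401 = 5.761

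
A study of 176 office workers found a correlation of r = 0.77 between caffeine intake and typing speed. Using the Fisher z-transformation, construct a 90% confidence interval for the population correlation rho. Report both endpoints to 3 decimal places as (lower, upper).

(0.714, 0.816)

z_r = atanh(0.77) = 1.020328;  SE = 1/√(n−3) = 1/√173 = 0.076029
z-limits: 1.020328 ± 1.645·0.076029 = 1.020328 ± 0.125068 = [0.895260, 1.145396]
ρ-limits: (tanh 0.895260, tanh 1.145396) = (0.714, 0.816)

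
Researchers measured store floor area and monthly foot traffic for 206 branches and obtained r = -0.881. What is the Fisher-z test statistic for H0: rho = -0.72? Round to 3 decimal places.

z_r = atanh(-0.881) = -1.380218,  z_0 = atanh(-0.72) = -0.907645
SE = 1/√(n−3) = 1/√203 = 0.070186
z = (z_r − z_0)/SE = (-1.380218 − (-0.907645)) / 0.070186 = -0.472573 / 0.070186 = -6.733

-6.733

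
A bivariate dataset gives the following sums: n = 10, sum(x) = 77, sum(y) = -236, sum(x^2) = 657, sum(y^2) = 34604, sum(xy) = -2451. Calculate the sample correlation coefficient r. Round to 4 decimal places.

-0.4646

S_xy = nΣxy − ΣxΣy = 10·(-2451) − 77·(-236) = -24510 − (-18172) = -6338
S_xx = nΣx² − (Σx)² = 10·657 − 77² = 6570 − 5929 = 641
S_yy = nΣy² − (Σy)² = 10·34604 − (-236)² = 346040 − 55696 = 290344
r = S_xy / √(S_xx·S_yy) = -6338 / √(641·290344) = -6338 / √186110504 = -6338 / 13642.2324 = -0.4646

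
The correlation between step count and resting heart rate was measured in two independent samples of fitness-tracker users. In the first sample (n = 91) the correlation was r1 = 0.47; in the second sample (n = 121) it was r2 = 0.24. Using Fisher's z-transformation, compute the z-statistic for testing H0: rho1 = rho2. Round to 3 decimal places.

1.884

Fisher z-transforms: z1 = atanh(0.47) = 0.510070, z2 = atanh(0.24) = 0.244774; difference d = 0.265296
Var(d) = 1/88 + 1/118 = 0.0113636 + 0.0084746 = 0.0198382
z = d/√Var(d) = 0.265296 / √0.0198382 = 0.265296 / 0.140848 = 1.884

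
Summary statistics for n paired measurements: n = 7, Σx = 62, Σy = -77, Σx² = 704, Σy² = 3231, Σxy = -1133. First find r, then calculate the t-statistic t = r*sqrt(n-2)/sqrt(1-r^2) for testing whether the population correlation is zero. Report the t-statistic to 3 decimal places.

S_xy = nΣxy − ΣxΣy = 7·(-1133) − 62·(-77) = -7931 − (-4774) = -3157
S_xx = nΣx² − (Σx)² = 7·704 − 62² = 4928 − 3844 = 1084
S_yy = nΣy² − (Σy)² = 7·3231 − (-77)² = 22617 − 5929 = 16688
r = S_xy / √(S_xx·S_yy) = -3157 / √(1084·16688) = -3157 / √18089792 = -3157 / 4253.2096 = -0.7423
t = r·√(n−2)/√(1−r²) = -0.7423·√5 / √(1−0.551009) = -1.659833 / 0.670068 = -2.477

-2.477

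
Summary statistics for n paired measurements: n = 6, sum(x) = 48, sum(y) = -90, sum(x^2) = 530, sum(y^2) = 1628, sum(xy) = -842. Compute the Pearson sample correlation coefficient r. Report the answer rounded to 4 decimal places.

S_xy = nΣxy − ΣxΣy = 6·(-842) − 48·(-90) = -5052 − (-4320) = -732
S_xx = nΣx² − (Σx)² = 6·530 − 48² = 3180 − 2304 = 876
S_yy = nΣy² − (Σy)² = 6·1628 − (-90)² = 9768 − 8100 = 1668
r = S_xy / √(S_xx·S_yy) = -732 / √(876·1668) = -732 / √1461168 = -732 / 1208.7878 = -0.6056

-0.6056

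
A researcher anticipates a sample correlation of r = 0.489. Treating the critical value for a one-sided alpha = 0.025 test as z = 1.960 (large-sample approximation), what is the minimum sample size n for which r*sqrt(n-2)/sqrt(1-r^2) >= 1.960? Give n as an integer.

r√(n−2)/√(1−r²) ≥ 1.960  ⇔  n−2 ≥ (1.960)²·(1−r²)/r²
(1−r²)/r² = (1−0.239121)/0.239121 = 3.1820
n ≥ 2 + 3.8416·3.1820 = 2 + 12.2240 = 14.2240
⌈14.2240⌉ = 15

15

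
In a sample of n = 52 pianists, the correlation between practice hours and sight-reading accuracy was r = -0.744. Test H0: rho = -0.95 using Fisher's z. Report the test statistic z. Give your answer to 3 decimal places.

Fisher z: atanh(-0.744) = -0.959380, atanh(-0.95) = -1.831781
z = (z_r − z_0)·√(n−3) = (-0.959380 − (-1.831781))·√49 = 0.872401 · 7.000000 = 6.107

6.107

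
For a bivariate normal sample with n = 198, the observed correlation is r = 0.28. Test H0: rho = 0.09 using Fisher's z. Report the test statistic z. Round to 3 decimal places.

2.757

Fisher z: atanh(0.28) = 0.287682, atanh(0.09) = 0.090244
z = (z_r − z_0)·√(n−3) = (0.287682 − 0.090244)·√195 = 0.197438 · 13.964240 = 2.757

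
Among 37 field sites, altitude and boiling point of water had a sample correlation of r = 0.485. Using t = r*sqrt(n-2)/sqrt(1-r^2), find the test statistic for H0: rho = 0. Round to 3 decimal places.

3.281

t = r·√(n−2) / √(1−r²) with r = 0.485, n = 37
  = 0.485·√35 / √(1 − 0.235225)
  = 0.485·5.916080 / 0.874514
  = 2.869299 / 0.874514 = 3.281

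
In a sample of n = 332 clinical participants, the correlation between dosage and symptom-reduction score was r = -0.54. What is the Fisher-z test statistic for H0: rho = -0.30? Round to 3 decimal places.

-5.344

Fisher z: atanh(-0.54) = -0.604156, atanh(-0.30) = -0.309520
z = (z_r − z_0)·√(n−3) = (-0.604156 − (-0.309520))·√329 = -0.294636 · 18.138357 = -5.344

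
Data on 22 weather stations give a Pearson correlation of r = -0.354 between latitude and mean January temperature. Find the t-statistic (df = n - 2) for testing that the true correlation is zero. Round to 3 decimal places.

-1.693

1 − r² = 1 − 0.125316 = 0.874684;  √(1−r²) = 0.935245
√(n−2) = √20 = 4.472136
t = r·√(n−2)/√(1−r²) = -0.354 · 4.472136 / 0.935245 = -1.693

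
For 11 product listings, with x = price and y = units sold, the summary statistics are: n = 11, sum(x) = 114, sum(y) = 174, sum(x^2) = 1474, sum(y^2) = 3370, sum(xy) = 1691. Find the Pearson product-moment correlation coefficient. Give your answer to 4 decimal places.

S_xy = nΣxy − ΣxΣy = 11·1691 − 114·174 = 18601 − 19836 = -1235
S_xx = nΣx² − (Σx)² = 11·1474 − 114² = 16214 − 12996 = 3218
S_yy = nΣy² − (Σy)² = 11·3370 − 174² = 37070 − 30276 = 6794
r = S_xy / √(S_xx·S_yy) = -1235 / √(3218·6794) = -1235 / √21863092 = -1235 / 4675.7985 = -0.2641

-0.2641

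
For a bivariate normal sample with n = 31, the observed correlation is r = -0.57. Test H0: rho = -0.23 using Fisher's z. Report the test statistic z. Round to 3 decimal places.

-2.187

Fisher z: atanh(-0.57) = -0.647523, atanh(-0.23) = -0.234189
z = (z_r − z_0)·√(n−3) = (-0.647523 − (-0.234189))·√28 = -0.413334 · 5.291503 = -2.187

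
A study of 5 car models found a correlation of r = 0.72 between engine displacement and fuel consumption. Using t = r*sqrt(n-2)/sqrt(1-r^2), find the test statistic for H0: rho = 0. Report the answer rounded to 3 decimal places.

1.797

1 − r² = 1 − 0.5184 = 0.4816;  √(1−r²) = 0.693974
√(n−2) = √3 = 1.732051
t = r·√(n−2)/√(1−r²) = 0.72 · 1.732051 / 0.693974 = 1.797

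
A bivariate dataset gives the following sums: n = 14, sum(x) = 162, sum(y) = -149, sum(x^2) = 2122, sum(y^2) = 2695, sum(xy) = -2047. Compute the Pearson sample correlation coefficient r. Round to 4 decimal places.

S_xy = nΣxy − ΣxΣy = 14·(-2047) − 162·(-149) = -28658 − (-24138) = -4520
S_xx = nΣx² − (Σx)² = 14·2122 − 162² = 29708 − 26244 = 3464
S_yy = nΣy² − (Σy)² = 14·2695 − (-149)² = 37730 − 22201 = 15529
r = S_xy / √(S_xx·S_yy) = -4520 / √(3464·15529) = -4520 / √53792456 = -4520 / 7334.3341 = -0.6163

-0.6163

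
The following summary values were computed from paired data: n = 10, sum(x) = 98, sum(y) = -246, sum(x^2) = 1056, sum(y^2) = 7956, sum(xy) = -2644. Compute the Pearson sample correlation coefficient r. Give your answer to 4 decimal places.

-0.5465

S_xy = nΣxy − ΣxΣy = 10·(-2644) − 98·(-246) = -26440 − (-24108) = -2332
S_xx = nΣx² − (Σx)² = 10·1056 − 98² = 10560 − 9604 = 956
S_yy = nΣy² − (Σy)² = 10·7956 − (-246)² = 79560 − 60516 = 19044
r = S_xy / √(S_xx·S_yy) = -2332 / √(956·19044) = -2332 / √18206064 = -2332 / 4266.8565 = -0.5465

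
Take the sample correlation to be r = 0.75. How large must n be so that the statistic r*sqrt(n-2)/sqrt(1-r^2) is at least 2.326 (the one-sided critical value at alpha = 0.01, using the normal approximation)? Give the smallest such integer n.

Need r·√(n−2)/√(1−r²) ≥ 2.326
√(n−2) ≥ 2.326·√(1−0.5625) / 0.75 = 2.326·0.661438 / 0.75 = 2.0513
n−2 ≥ 4.2078  ⇒  n ≥ 6.2078
Smallest integer n = 7

7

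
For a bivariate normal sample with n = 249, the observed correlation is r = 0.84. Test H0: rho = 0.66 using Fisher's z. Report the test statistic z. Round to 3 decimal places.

6.719

z_r = atanh(0.84) = 1.221174,  z_0 = atanh(0.66) = 0.792814
SE = 1/√(n−3) = 1/√246 = 0.063758
z = (z_r − z_0)/SE = (1.221174 − 0.792814) / 0.063758 = 0.428360 / 0.063758 = 6.719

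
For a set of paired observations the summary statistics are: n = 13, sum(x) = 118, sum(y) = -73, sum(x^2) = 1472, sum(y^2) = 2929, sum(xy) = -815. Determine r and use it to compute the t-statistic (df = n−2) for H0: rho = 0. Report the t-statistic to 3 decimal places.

-0.509

S_xy = nΣxy − ΣxΣy = 13·(-815) − 118·(-73) = -10595 − (-8614) = -1981
S_xx = nΣx² − (Σx)² = 13·1472 − 118² = 19136 − 13924 = 5212
S_yy = nΣy² − (Σy)² = 13·2929 − (-73)² = 38077 − 5329 = 32748
r = S_xy / √(S_xx·S_yy) = -1981 / √(5212·32748) = -1981 / √170682576 = -1981 / 13064.5542 = -0.1516
t = r·√(n−2)/√(1−r²) = -0.1516·√11 / √(1−0.022983) = -0.502800 / 0.988442 = -0.509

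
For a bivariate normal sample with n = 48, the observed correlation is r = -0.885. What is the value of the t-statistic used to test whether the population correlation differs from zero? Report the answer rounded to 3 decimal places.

-12.892

1 − r² = 1 − 0.783225 = 0.216775;  √(1−r²) = 0.465591
√(n−2) = √46 = 6.782330
t = r·√(n−2)/√(1−r²) = -0.885 · 6.782330 / 0.465591 = -12.892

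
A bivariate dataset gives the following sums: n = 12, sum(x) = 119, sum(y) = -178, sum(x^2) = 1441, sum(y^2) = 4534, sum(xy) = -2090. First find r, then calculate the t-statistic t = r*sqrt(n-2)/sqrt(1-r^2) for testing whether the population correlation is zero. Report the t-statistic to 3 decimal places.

Numerator: nΣxy − (Σx)(Σy) = 12·(-2090) − (119)(-178) = -3898
Denominator: √[(nΣx²−(Σx)²)(nΣy²−(Σy)²)]
  nΣx²−(Σx)² = 12·1441 − 14161 = 3131;  nΣy²−(Σy)² = 12·4534 − 31684 = 22724
  √(3131·22724) = √71148844 = 8434.9774
r = -3898 / 8434.9774 = -0.4621
t = r·√(n−2)/√(1−r²) = -0.4621·√10 / √(1−0.213536) = -1.461289 / 0.886828 = -1.648

-1.648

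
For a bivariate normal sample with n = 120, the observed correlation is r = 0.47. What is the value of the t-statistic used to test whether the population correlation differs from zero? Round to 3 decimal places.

t = r·√(n−2) / √(1−r²) with r = 0.47, n = 120
  = 0.47·√118 / √(1 − 0.2209)
  = 0.47·10.862780 / 0.882666
  = 5.105507 / 0.882666 = 5.784

5.784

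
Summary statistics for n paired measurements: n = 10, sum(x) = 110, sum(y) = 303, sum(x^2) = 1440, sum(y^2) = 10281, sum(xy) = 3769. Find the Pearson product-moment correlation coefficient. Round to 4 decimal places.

0.8668

S_xy = nΣxy − ΣxΣy = 10·3769 − 110·303 = 37690 − 33330 = 4360
S_xx = nΣx² − (Σx)² = 10·1440 − 110² = 14400 − 12100 = 2300
S_yy = nΣy² − (Σy)² = 10·10281 − 303² = 102810 − 91809 = 11001
r = S_xy / √(S_xx·S_yy) = 4360 / √(2300·11001) = 4360 / √25302300 = 4360 / 5030.1392 = 0.8668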